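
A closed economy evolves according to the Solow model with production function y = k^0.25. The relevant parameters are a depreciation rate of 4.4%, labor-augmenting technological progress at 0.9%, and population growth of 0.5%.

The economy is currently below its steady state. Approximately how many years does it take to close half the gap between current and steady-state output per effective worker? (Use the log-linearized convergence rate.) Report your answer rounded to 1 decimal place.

Near the steady state the convergence rate is λ = (1 − α)(n + g + δ).
λ = (1 − 0.25) × 0.058 = 0.75 × 0.058 = 0.0435
Half-life = ln 2 / λ = 0.6931 / 0.0435 ≈ 15.93 years

t_½ ≈ 15.9 years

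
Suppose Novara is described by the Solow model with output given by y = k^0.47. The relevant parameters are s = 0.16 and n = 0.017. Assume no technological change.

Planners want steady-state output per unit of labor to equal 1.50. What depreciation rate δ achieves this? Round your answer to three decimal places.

In steady state, investment equals break-even investment: s·k^α = (n + δ)·k.
Since y* = [s/(n + δ)]^(α/(1−α)), we have s/(n + δ) = (y*)^((1−α)/α) = 1.50^1.1277 = 1.5797.
Therefore n + δ = s / 1.5797 = 0.16 / 1.5797 = 0.1013, so δ = 0.1013 − 0.017 = 0.0843.

δ ≈ 0.084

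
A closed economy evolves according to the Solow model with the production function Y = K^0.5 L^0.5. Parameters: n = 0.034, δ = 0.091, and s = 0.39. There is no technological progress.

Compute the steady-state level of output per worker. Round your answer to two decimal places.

At the steady state, Δk = 0, so s·k^α = (n + δ)·k.
Dividing both sides by k: k^(1−α) = s / (n + δ).
k^0.5 = 0.39 / (0.034 + 0.091) = 0.39 / 0.125 = 3.1200
k* = 3.1200^(1/0.5) ≈ 9.7344
y* = (k*)^α = 9.7344^0.5 ≈ 3.1200

y* ≈ 3.12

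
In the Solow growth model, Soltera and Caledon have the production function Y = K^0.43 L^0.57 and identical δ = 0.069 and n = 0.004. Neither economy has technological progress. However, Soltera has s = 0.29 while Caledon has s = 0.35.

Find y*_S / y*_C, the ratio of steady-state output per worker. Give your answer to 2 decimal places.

y*_S / y*_C ≈ 0.87

Steady-state y* = [s/(n + δ)]^(α/(1−α)), so the ratio is [ (s_S/(n + δ)_S) / (s_C/(n + δ)_C) ]^0.7544.
s_S/(n + δ)_S = 0.29/0.073 = 3.9726; s_C/(n + δ)_C = 0.35/0.073 = 4.7945.
Ratio = (3.9726/4.7945)^0.7544 = 0.8286^0.7544 ≈ 0.8678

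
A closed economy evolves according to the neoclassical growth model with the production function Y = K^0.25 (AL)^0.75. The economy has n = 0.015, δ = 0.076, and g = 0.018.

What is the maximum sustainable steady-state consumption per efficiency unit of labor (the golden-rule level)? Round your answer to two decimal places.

At the golden rule, f'(k) = n + g + δ, so α·k^(α−1) = n + g + δ and k_gold = (α/(n + g + δ))^(1/(1−α)).
k_gold = (0.25/0.109)^(1/0.75) = 2.2936^1.3333 ≈ 3.0247
c_gold = f(k_gold) − (n + g + δ)·k_gold = 1.3188 − 0.109×3.0247 ≈ 0.9891

c_gold ≈ 0.99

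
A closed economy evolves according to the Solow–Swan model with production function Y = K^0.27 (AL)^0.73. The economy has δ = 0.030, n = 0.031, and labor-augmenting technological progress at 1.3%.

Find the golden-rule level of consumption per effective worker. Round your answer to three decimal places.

c_gold ≈ 1.178

At the golden rule, f'(k) = n + g + δ, so α·k^(α−1) = n + g + δ and k_gold = (α/(n + g + δ))^(1/(1−α)).
k_gold = (0.27/0.074)^(1/0.73) = 3.6486^1.3699 ≈ 5.8892
c_gold = f(k_gold) − (n + g + δ)·k_gold = 1.6140 − 0.074×5.8892 ≈ 1.1782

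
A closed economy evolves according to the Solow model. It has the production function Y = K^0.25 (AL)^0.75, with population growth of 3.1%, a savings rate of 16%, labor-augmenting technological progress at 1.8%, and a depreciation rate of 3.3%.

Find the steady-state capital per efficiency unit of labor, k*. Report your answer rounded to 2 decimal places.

In steady state, investment equals break-even investment: s·k^α = (n + g + δ)·k.
Rearranging, k^(1−α) = s / (n + g + δ).
k^0.75 = 0.16 / (0.031 + 0.018 + 0.033) = 0.16 / 0.082 = 1.9512
k* = 1.9512^(1/0.75) ≈ 2.4382

k* ≈ 2.44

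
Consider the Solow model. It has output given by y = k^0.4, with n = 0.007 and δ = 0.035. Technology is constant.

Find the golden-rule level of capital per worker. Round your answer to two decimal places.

The golden rule sets f'(k) = n + δ, i.e. α·k^(α−1) = n + δ.
So k^(1−α) = α / (n + δ) = 0.4 / 0.042 = 9.5238.
k_gold = 9.5238^(1/0.6) ≈ 42.7908

k_gold ≈ 42.79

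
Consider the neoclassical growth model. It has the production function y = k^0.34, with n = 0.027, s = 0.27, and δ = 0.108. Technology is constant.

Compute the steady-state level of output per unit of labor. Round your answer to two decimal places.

In steady state, investment equals break-even investment: s·k^α = (n + δ)·k.
Dividing both sides by k: k^(1−α) = s / (n + δ).
k^0.66 = 0.27 / (0.027 + 0.108) = 0.27 / 0.135 = 2.0000
k* = 2.0000^(1/0.66) ≈ 2.8583
y* = (k*)^α = 2.8583^0.34 ≈ 1.4291

y* ≈ 1.43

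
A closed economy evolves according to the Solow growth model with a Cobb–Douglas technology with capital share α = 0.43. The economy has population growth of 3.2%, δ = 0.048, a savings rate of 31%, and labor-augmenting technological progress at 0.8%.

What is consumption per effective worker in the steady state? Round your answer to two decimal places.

In steady state, investment equals break-even investment: s·k^α = (n + g + δ)·k.
Dividing both sides by k: k^(1−α) = s / (n + g + δ).
k^0.57 = 0.31 / (0.032 + 0.008 + 0.048) = 0.31 / 0.088 = 3.5227
k* = 3.5227^(1/0.57) ≈ 9.1082
y* = (k*)^α = 9.1082^0.43 ≈ 2.5856
c* = (1 − s)·y* = (1 − 0.31) × 2.5856 ≈ 1.7841

c* ≈ 1.78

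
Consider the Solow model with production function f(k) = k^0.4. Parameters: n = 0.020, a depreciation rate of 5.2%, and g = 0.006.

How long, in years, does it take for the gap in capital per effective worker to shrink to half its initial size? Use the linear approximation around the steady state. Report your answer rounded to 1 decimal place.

half-life ≈ 14.8 years

Near the steady state the convergence rate is λ = (1 − α)(n + g + δ).
λ = (1 − 0.4) × 0.078 = 0.6 × 0.078 = 0.0468
Half-life = ln 2 / λ = 0.6931 / 0.0468 ≈ 14.81 years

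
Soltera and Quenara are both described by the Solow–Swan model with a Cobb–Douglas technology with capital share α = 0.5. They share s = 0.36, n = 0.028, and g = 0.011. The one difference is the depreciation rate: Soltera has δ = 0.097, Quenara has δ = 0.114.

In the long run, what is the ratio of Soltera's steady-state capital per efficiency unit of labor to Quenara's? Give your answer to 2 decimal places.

ratio ≈ 1.27

Steady-state k* = [s/(n + g + δ)]^(1/(1−α)), so the ratio is [ (s_S/(n + g + δ)_S) / (s_Q/(n + g + δ)_Q) ]^2.
s_S/(n + g + δ)_S = 0.36/0.136 = 2.6471; s_Q/(n + g + δ)_Q = 0.36/0.153 = 2.3529.
Ratio = (2.6471/2.3529)^2 = 1.1250^2 ≈ 1.2656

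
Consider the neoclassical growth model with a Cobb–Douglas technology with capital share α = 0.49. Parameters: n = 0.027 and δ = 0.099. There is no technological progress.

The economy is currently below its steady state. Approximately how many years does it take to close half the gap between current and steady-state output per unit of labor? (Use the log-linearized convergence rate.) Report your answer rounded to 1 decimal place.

t_½ ≈ 10.8 years

Near the steady state the convergence rate is λ = (1 − α)(n + δ).
λ = (1 − 0.49) × 0.126 = 0.51 × 0.126 = 0.06426
Half-life = ln 2 / λ = 0.6931 / 0.06426 ≈ 10.79 years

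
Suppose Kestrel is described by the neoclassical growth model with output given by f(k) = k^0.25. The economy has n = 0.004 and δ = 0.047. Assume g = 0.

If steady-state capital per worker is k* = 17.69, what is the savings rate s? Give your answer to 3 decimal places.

s ≈ 0.440

At the steady state, Δk = 0, so s·k^α = (n + δ)·k.
So s / (n + δ) = (k*)^(1−α) = 17.69^0.75 = 8.6257.
Therefore s = 8.6257 × (n + δ) = 8.6257 × 0.051 = 0.4399.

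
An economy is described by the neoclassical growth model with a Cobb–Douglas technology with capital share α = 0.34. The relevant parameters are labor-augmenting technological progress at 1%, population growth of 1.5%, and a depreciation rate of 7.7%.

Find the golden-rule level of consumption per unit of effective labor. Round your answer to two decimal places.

c_gold ≈ 1.23

At the golden rule, f'(k) = n + g + δ, so α·k^(α−1) = n + g + δ and k_gold = (α/(n + g + δ))^(1/(1−α)).
k_gold = (0.34/0.102)^(1/0.66) = 3.3333^1.5152 ≈ 6.1981
c_gold = f(k_gold) − (n + g + δ)·k_gold = 1.8594 − 0.102×6.1981 ≈ 1.2272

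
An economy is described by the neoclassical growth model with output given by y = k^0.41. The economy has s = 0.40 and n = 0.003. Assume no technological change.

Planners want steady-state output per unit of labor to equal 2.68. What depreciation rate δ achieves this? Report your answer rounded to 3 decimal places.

δ ≈ 0.094

In steady state, investment equals break-even investment: s·k^α = (n + δ)·k.
Since y* = [s/(n + δ)]^(α/(1−α)), we have s/(n + δ) = (y*)^((1−α)/α) = 2.68^1.439 = 4.1313.
Therefore n + δ = s / 4.1313 = 0.40 / 4.1313 = 0.0968, so δ = 0.0968 − 0.003 = 0.0938.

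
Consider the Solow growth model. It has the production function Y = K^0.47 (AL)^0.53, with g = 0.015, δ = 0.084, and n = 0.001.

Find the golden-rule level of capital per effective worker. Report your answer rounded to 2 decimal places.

k_gold ≈ 18.54

The golden rule sets f'(k) = n + g + δ, i.e. α·k^(α−1) = n + g + δ.
So k^(1−α) = α / (n + g + δ) = 0.47 / 0.100 = 4.7000.
k_gold = 4.7000^(1/0.53) ≈ 18.5400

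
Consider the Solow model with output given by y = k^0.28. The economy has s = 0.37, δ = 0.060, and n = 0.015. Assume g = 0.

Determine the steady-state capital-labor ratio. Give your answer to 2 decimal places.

k* = 9.18

Steady state requires s·f(k) = (n + δ)·k, i.e. s·k^α = (n + δ)·k.
Rearranging, k^(1−α) = s / (n + δ).
k^0.72 = 0.37 / (0.015 + 0.060) = 0.37 / 0.075 = 4.9333
k* = 4.9333^(1/0.72) ≈ 9.1768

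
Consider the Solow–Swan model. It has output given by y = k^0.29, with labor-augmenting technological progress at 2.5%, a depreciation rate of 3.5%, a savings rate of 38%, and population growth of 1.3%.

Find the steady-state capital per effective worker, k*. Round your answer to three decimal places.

Steady state requires s·f(k) = (n + g + δ)·k, i.e. s·k^α = (n + g + δ)·k.
Dividing both sides by k: k^(1−α) = s / (n + g + δ).
k^0.71 = 0.38 / (0.013 + 0.025 + 0.035) = 0.38 / 0.073 = 5.2055
k* = 5.2055^(1/0.71) ≈ 10.2118

k* = 10.212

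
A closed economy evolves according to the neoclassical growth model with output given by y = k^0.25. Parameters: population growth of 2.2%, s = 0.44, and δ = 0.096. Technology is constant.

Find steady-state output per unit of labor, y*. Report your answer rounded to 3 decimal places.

y* ≈ 1.551

Steady state requires s·f(k) = (n + δ)·k, i.e. s·k^α = (n + δ)·k.
Dividing both sides by k: k^(1−α) = s / (n + δ).
k^0.75 = 0.44 / (0.022 + 0.096) = 0.44 / 0.118 = 3.7288
k* = 3.7288^(1/0.75) ≈ 5.7822
y* = (k*)^α = 5.7822^0.25 ≈ 1.5507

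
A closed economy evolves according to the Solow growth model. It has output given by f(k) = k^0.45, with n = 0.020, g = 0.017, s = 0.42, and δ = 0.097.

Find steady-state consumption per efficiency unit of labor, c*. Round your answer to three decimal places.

c* = 1.477

At the steady state, Δk = 0, so s·k^α = (n + g + δ)·k.
Dividing both sides by k: k^(1−α) = s / (n + g + δ).
k^0.55 = 0.42 / (0.020 + 0.017 + 0.097) = 0.42 / 0.134 = 3.1343
k* = 3.1343^(1/0.55) ≈ 7.9813
y* = (k*)^α = 7.9813^0.45 ≈ 2.5464
c* = (1 − s)·y* = (1 − 0.42) × 2.5464 ≈ 1.4769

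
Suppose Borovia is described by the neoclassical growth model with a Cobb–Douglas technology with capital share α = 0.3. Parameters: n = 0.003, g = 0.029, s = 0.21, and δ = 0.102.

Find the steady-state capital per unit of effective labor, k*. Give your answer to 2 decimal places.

k* = 1.90

Steady state requires s·f(k) = (n + g + δ)·k, i.e. s·k^α = (n + g + δ)·k.
Dividing both sides by k: k^(1−α) = s / (n + g + δ).
k^0.7 = 0.21 / (0.003 + 0.029 + 0.102) = 0.21 / 0.134 = 1.5672
k* = 1.5672^(1/0.7) ≈ 1.9000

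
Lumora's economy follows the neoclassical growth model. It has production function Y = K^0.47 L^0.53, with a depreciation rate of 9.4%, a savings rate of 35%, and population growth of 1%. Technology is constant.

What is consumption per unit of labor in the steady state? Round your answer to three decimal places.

At the steady state, Δk = 0, so s·k^α = (n + δ)·k.
Dividing both sides by k: k^(1−α) = s / (n + δ).
k^0.53 = 0.35 / (0.010 + 0.094) = 0.35 / 0.104 = 3.3654
k* = 3.3654^(1/0.53) ≈ 9.8721
y* = (k*)^α = 9.8721^0.47 ≈ 2.9334
c* = (1 − s)·y* = (1 − 0.35) × 2.9334 ≈ 1.9067

c* = 1.907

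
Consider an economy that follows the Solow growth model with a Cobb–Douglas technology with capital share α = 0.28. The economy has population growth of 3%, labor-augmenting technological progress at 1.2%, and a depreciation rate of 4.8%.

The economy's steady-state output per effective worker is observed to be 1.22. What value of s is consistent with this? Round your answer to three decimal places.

In steady state, investment equals break-even investment: s·k^α = (n + g + δ)·k.
Since y* = [s/(n + g + δ)]^(α/(1−α)), we have s/(n + g + δ) = (y*)^((1−α)/α) = 1.22^2.5714 = 1.6675.
Therefore s = 1.6675 × (n + g + δ) = 1.6675 × 0.090 = 0.1501.

s ≈ 0.150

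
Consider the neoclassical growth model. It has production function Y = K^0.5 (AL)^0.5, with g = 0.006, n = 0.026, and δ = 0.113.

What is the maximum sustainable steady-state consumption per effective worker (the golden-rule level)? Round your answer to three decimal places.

At the golden rule, f'(k) = n + g + δ, so α·k^(α−1) = n + g + δ and k_gold = (α/(n + g + δ))^(1/(1−α)).
k_gold = (0.5/0.145)^(1/0.5) = 3.4483^2 ≈ 11.8908
c_gold = f(k_gold) − (n + g + δ)·k_gold = 3.4483 − 0.145×11.8908 ≈ 1.7241

c_gold ≈ 1.724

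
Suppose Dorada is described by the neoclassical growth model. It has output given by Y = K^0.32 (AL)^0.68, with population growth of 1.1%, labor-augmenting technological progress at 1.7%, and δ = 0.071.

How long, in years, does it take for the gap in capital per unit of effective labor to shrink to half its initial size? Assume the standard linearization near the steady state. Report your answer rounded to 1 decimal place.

t_½ ≈ 10.3 years

Near the steady state the convergence rate is λ = (1 − α)(n + g + δ).
λ = (1 − 0.32) × 0.099 = 0.68 × 0.099 = 0.06732
Half-life = ln 2 / λ = 0.6931 / 0.06732 ≈ 10.30 years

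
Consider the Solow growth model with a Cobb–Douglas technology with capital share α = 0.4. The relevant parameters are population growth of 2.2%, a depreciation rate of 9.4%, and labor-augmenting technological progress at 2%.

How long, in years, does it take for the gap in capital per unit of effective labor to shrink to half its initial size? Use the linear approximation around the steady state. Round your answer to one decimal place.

half-life ≈ 8.5 years

Near the steady state the convergence rate is λ = (1 − α)(n + g + δ).
λ = (1 − 0.4) × 0.136 = 0.6 × 0.136 = 0.0816
Half-life = ln 2 / λ = 0.6931 / 0.0816 ≈ 8.49 years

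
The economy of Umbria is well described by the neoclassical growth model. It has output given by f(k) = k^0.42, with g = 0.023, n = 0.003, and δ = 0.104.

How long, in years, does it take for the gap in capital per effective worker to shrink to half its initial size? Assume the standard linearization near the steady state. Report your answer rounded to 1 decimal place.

about 9.2 years

Near the steady state the convergence rate is λ = (1 − α)(n + g + δ).
λ = (1 − 0.42) × 0.130 = 0.58 × 0.130 = 0.0754
Half-life = ln 2 / λ = 0.6931 / 0.0754 ≈ 9.19 years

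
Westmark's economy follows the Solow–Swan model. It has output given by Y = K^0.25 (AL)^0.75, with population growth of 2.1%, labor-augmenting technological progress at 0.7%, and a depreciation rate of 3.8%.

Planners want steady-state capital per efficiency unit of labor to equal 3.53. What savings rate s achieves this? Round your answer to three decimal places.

At the steady state, Δk = 0, so s·k^α = (n + g + δ)·k.
So s / (n + g + δ) = (k*)^(1−α) = 3.53^0.75 = 2.5753.
Therefore s = 2.5753 × (n + g + δ) = 2.5753 × 0.066 = 0.1700.

s ≈ 0.170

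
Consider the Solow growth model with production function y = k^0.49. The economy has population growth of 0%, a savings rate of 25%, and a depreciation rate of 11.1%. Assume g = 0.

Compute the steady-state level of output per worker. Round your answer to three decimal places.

y* = 2.182

At the steady state, Δk = 0, so s·k^α = (n + δ)·k.
Rearranging, k^(1−α) = s / (n + δ).
k^0.51 = 0.25 / (0.000 + 0.111) = 0.25 / 0.111 = 2.2523
k* = 2.2523^(1/0.51) ≈ 4.9139
y* = (k*)^α = 4.9139^0.49 ≈ 2.1817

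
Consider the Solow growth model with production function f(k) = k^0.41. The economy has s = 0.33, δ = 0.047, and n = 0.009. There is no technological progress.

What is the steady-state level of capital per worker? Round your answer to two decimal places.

k* ≈ 20.21

Steady state requires s·f(k) = (n + δ)·k, i.e. s·k^α = (n + δ)·k.
Rearranging, k^(1−α) = s / (n + δ).
k^0.59 = 0.33 / (0.009 + 0.047) = 0.33 / 0.056 = 5.8929
k* = 5.8929^(1/0.59) ≈ 20.2135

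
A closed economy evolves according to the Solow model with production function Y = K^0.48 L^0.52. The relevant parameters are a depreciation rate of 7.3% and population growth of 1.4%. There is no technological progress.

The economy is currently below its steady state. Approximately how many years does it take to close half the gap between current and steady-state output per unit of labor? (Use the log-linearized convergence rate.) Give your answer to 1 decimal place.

t_½ ≈ 15.3 years

Near the steady state the convergence rate is λ = (1 − α)(n + δ).
λ = (1 − 0.48) × 0.087 = 0.52 × 0.087 = 0.04524
Half-life = ln 2 / λ = 0.6931 / 0.04524 ≈ 15.32 years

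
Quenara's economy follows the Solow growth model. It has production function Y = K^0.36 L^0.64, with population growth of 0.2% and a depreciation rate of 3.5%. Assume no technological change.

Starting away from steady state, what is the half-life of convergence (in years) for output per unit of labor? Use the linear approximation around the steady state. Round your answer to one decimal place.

t_½ ≈ 29.3 years

Near the steady state the convergence rate is λ = (1 − α)(n + δ).
λ = (1 − 0.36) × 0.037 = 0.64 × 0.037 = 0.02368
Half-life = ln 2 / λ = 0.6931 / 0.02368 ≈ 29.27 years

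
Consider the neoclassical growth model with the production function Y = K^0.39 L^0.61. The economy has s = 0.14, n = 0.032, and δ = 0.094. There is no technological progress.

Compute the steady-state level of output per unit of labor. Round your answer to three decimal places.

In steady state, investment equals break-even investment: s·k^α = (n + δ)·k.
Dividing both sides by k: k^(1−α) = s / (n + δ).
k^0.61 = 0.14 / (0.032 + 0.094) = 0.14 / 0.126 = 1.1111
k* = 1.1111^(1/0.61) ≈ 1.1885
y* = (k*)^α = 1.1885^0.39 ≈ 1.0697

y* ≈ 1.070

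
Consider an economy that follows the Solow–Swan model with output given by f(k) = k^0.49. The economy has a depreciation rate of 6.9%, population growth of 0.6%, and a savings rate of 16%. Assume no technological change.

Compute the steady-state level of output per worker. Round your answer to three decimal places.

In steady state, investment equals break-even investment: s·k^α = (n + δ)·k.
Dividing both sides by k: k^(1−α) = s / (n + δ).
k^0.51 = 0.16 / (0.006 + 0.069) = 0.16 / 0.075 = 2.1333
k* = 2.1333^(1/0.51) ≈ 4.4177
y* = (k*)^α = 4.4177^0.49 ≈ 2.0708

y* = 2.071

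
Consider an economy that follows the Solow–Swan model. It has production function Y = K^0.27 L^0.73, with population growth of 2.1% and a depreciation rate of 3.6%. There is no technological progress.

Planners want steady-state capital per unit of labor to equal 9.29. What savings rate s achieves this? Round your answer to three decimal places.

s ≈ 0.290

At the steady state, Δk = 0, so s·k^α = (n + δ)·k.
So s / (n + δ) = (k*)^(1−α) = 9.29^0.73 = 5.0892.
Therefore s = 5.0892 × (n + δ) = 5.0892 × 0.057 = 0.2901.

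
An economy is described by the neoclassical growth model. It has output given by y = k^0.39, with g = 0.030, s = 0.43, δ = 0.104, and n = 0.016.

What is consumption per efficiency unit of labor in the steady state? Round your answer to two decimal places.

c* = 1.12

At the steady state, Δk = 0, so s·k^α = (n + g + δ)·k.
Rearranging, k^(1−α) = s / (n + g + δ).
k^0.61 = 0.43 / (0.016 + 0.030 + 0.104) = 0.43 / 0.150 = 2.8667
k* = 2.8667^(1/0.61) ≈ 5.6209
y* = (k*)^α = 5.6209^0.39 ≈ 1.9608
c* = (1 − s)·y* = (1 − 0.43) × 1.9608 ≈ 1.1177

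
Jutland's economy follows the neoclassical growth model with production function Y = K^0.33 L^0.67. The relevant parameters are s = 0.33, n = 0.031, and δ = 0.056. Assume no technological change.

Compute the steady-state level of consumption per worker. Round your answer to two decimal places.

In steady state, investment equals break-even investment: s·k^α = (n + δ)·k.
Rearranging, k^(1−α) = s / (n + δ).
k^0.67 = 0.33 / (0.031 + 0.056) = 0.33 / 0.087 = 3.7931
k* = 3.7931^(1/0.67) ≈ 7.3143
y* = (k*)^α = 7.3143^0.33 ≈ 1.9283
c* = (1 − s)·y* = (1 − 0.33) × 1.9283 ≈ 1.2920

c* = 1.29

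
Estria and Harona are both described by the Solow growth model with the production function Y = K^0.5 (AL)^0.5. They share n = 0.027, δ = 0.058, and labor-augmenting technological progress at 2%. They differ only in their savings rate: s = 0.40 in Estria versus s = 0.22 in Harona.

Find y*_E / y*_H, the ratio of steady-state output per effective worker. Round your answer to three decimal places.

ratio ≈ 1.818

Steady-state y* = [s/(n + g + δ)]^(α/(1−α)), so the ratio is [ (s_E/(n + g + δ)_E) / (s_H/(n + g + δ)_H) ]^1.
s_E/(n + g + δ)_E = 0.40/0.105 = 3.8095; s_H/(n + g + δ)_H = 0.22/0.105 = 2.0952.
Ratio = (3.8095/2.0952)^1 = 1.8182^1 ≈ 1.8182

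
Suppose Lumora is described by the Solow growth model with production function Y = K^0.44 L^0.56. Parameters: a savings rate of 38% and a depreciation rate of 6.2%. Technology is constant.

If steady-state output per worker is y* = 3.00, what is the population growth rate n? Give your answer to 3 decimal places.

In steady state, investment equals break-even investment: s·k^α = (n + δ)·k.
Since y* = [s/(n + δ)]^(α/(1−α)), we have s/(n + δ) = (y*)^((1−α)/α) = 3.00^1.2727 = 4.0479.
Therefore n + δ = s / 4.0479 = 0.38 / 4.0479 = 0.0939, so n = 0.0939 − 0.062 = 0.0319.

n ≈ 0.032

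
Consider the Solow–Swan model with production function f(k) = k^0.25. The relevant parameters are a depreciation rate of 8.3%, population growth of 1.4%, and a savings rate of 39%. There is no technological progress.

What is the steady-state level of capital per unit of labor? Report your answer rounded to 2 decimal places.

k* ≈ 6.39

Steady state requires s·f(k) = (n + δ)·k, i.e. s·k^α = (n + δ)·k.
Dividing both sides by k: k^(1−α) = s / (n + δ).
k^0.75 = 0.39 / (0.014 + 0.083) = 0.39 / 0.097 = 4.0206
k* = 4.0206^(1/0.75) ≈ 6.3932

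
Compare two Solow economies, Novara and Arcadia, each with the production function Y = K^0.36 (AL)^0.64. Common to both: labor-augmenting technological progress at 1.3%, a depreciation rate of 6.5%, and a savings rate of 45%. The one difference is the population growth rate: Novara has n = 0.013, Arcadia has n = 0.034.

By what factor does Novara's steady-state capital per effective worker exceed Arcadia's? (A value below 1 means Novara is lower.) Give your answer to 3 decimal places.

Steady-state k* = [s/(n + g + δ)]^(1/(1−α)), so the ratio is [ (s_N/(n + g + δ)_N) / (s_A/(n + g + δ)_A) ]^1.5625.
s_N/(n + g + δ)_N = 0.45/0.091 = 4.9451; s_A/(n + g + δ)_A = 0.45/0.112 = 4.0179.
Ratio = (4.9451/4.0179)^1.5625 = 1.2308^1.5625 ≈ 1.3833

k*_N / k*_A ≈ 1.383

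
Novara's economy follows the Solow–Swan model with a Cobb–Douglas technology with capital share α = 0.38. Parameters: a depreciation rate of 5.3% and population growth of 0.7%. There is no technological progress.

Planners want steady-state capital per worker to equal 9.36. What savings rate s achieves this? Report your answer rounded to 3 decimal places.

s ≈ 0.240

At the steady state, Δk = 0, so s·k^α = (n + δ)·k.
So s / (n + δ) = (k*)^(1−α) = 9.36^0.62 = 4.0012.
Therefore s = 4.0012 × (n + δ) = 4.0012 × 0.060 = 0.2401.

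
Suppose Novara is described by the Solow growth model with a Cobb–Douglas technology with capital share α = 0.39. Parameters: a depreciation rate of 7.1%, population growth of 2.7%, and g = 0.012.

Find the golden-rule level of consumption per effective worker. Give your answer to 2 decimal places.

At the golden rule, f'(k) = n + g + δ, so α·k^(α−1) = n + g + δ and k_gold = (α/(n + g + δ))^(1/(1−α)).
k_gold = (0.39/0.110)^(1/0.61) = 3.5455^1.6393 ≈ 7.9632
c_gold = f(k_gold) − (n + g + δ)·k_gold = 2.2461 − 0.110×7.9632 ≈ 1.3701

c_gold ≈ 1.37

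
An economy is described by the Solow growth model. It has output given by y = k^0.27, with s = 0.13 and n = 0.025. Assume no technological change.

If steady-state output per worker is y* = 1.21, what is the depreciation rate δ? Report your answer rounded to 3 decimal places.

Steady state requires s·f(k) = (n + δ)·k, i.e. s·k^α = (n + δ)·k.
Since y* = [s/(n + δ)]^(α/(1−α)), we have s/(n + δ) = (y*)^((1−α)/α) = 1.21^2.7037 = 1.6743.
Therefore n + δ = s / 1.6743 = 0.13 / 1.6743 = 0.0776, so δ = 0.0776 − 0.025 = 0.0526.

δ ≈ 0.053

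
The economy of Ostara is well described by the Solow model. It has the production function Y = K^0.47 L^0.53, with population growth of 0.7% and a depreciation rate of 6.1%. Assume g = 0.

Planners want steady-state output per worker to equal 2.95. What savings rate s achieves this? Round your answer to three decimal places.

s ≈ 0.230

At the steady state, Δk = 0, so s·k^α = (n + δ)·k.
Since y* = [s/(n + δ)]^(α/(1−α)), we have s/(n + δ) = (y*)^((1−α)/α) = 2.95^1.1277 = 3.3870.
Therefore s = 3.3870 × (n + δ) = 3.3870 × 0.068 = 0.2303.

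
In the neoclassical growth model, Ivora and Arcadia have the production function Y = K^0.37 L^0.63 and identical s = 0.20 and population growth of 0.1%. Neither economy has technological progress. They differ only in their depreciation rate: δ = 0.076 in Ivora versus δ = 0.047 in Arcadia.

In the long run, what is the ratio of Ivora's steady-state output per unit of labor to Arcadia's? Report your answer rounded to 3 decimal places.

Steady-state y* = [s/(n + δ)]^(α/(1−α)), so the ratio is [ (s_I/(n + δ)_I) / (s_A/(n + δ)_A) ]^0.5873.
s_I/(n + δ)_I = 0.20/0.077 = 2.5974; s_A/(n + δ)_A = 0.20/0.048 = 4.1667.
Ratio = (2.5974/4.1667)^0.5873 = 0.6234^0.5873 ≈ 0.7576

ratio ≈ 0.758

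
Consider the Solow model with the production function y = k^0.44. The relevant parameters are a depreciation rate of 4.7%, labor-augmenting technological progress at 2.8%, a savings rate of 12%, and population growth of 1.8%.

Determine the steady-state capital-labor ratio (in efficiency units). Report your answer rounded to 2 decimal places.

k* ≈ 1.58

At the steady state, Δk = 0, so s·k^α = (n + g + δ)·k.
Dividing both sides by k: k^(1−α) = s / (n + g + δ).
k^0.56 = 0.12 / (0.018 + 0.028 + 0.047) = 0.12 / 0.093 = 1.2903
k* = 1.2903^(1/0.56) ≈ 1.5764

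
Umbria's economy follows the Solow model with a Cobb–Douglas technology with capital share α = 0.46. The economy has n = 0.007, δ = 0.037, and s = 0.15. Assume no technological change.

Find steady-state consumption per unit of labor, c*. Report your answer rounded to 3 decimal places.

In steady state, investment equals break-even investment: s·k^α = (n + δ)·k.
Dividing both sides by k: k^(1−α) = s / (n + δ).
k^0.54 = 0.15 / (0.007 + 0.037) = 0.15 / 0.044 = 3.4091
k* = 3.4091^(1/0.54) ≈ 9.6910
y* = (k*)^α = 9.6910^0.46 ≈ 2.8427
c* = (1 − s)·y* = (1 − 0.15) × 2.8427 ≈ 2.4163

c* = 2.416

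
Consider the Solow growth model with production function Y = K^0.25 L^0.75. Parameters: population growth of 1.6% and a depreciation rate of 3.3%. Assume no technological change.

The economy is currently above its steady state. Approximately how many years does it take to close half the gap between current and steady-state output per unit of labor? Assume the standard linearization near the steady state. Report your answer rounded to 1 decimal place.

Near the steady state the convergence rate is λ = (1 − α)(n + δ).
λ = (1 − 0.25) × 0.049 = 0.75 × 0.049 = 0.03675
Half-life = ln 2 / λ = 0.6931 / 0.03675 ≈ 18.86 years

t_½ ≈ 18.9 years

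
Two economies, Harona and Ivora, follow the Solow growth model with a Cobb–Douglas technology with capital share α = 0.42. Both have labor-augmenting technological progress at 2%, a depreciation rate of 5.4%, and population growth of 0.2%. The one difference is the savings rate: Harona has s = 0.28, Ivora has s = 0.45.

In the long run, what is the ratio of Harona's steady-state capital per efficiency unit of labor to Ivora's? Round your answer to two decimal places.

Steady-state k* = [s/(n + g + δ)]^(1/(1−α)), so the ratio is [ (s_H/(n + g + δ)_H) / (s_I/(n + g + δ)_I) ]^1.7241.
s_H/(n + g + δ)_H = 0.28/0.076 = 3.6842; s_I/(n + g + δ)_I = 0.45/0.076 = 5.9211.
Ratio = (3.6842/5.9211)^1.7241 = 0.6222^1.7241 ≈ 0.4413

ratio ≈ 0.44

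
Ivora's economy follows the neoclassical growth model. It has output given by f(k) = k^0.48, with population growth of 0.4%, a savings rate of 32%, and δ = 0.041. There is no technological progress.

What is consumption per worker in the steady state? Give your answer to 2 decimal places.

c* = 4.16

At the steady state, Δk = 0, so s·k^α = (n + δ)·k.
Rearranging, k^(1−α) = s / (n + δ).
k^0.52 = 0.32 / (0.004 + 0.041) = 0.32 / 0.045 = 7.1111
k* = 7.1111^(1/0.52) ≈ 43.4850
y* = (k*)^α = 43.4850^0.48 ≈ 6.1151
c* = (1 − s)·y* = (1 − 0.32) × 6.1151 ≈ 4.1583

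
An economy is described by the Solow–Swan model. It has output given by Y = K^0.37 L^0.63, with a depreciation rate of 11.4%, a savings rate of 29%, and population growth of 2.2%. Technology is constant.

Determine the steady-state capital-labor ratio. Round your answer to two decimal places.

k* = 3.33

At the steady state, Δk = 0, so s·k^α = (n + δ)·k.
Dividing both sides by k: k^(1−α) = s / (n + δ).
k^0.63 = 0.29 / (0.022 + 0.114) = 0.29 / 0.136 = 2.1324
k* = 2.1324^(1/0.63) ≈ 3.3267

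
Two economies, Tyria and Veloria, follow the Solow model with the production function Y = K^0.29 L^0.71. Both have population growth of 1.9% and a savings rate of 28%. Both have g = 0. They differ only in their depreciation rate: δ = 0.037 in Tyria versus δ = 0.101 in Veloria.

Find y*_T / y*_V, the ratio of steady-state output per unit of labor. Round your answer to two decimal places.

y*_T / y*_V ≈ 1.37

Steady-state y* = [s/(n + δ)]^(α/(1−α)), so the ratio is [ (s_T/(n + δ)_T) / (s_V/(n + δ)_V) ]^0.4085.
s_T/(n + δ)_T = 0.28/0.056 = 5.0000; s_V/(n + δ)_V = 0.28/0.120 = 2.3333.
Ratio = (5.0000/2.3333)^0.4085 = 2.1429^0.4085 ≈ 1.3653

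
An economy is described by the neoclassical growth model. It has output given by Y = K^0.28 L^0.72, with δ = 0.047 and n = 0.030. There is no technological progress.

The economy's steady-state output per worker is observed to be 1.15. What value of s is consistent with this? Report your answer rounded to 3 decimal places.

s ≈ 0.110

Steady state requires s·f(k) = (n + δ)·k, i.e. s·k^α = (n + δ)·k.
Since y* = [s/(n + δ)]^(α/(1−α)), we have s/(n + δ) = (y*)^((1−α)/α) = 1.15^2.5714 = 1.4324.
Therefore s = 1.4324 × (n + δ) = 1.4324 × 0.077 = 0.1103.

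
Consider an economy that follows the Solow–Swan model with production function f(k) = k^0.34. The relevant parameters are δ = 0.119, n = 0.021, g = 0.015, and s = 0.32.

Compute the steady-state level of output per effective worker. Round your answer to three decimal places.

y* ≈ 1.453

Steady state requires s·f(k) = (n + g + δ)·k, i.e. s·k^α = (n + g + δ)·k.
Dividing both sides by k: k^(1−α) = s / (n + g + δ).
k^0.66 = 0.32 / (0.021 + 0.015 + 0.119) = 0.32 / 0.155 = 2.0645
k* = 2.0645^(1/0.66) ≈ 2.9991
y* = (k*)^α = 2.9991^0.34 ≈ 1.4527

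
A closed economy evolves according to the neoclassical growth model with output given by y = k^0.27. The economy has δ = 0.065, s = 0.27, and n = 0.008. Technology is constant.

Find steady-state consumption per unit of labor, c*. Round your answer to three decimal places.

c* = 1.184

In steady state, investment equals break-even investment: s·k^α = (n + δ)·k.
Rearranging, k^(1−α) = s / (n + δ).
k^0.73 = 0.27 / (0.008 + 0.065) = 0.27 / 0.073 = 3.6986
k* = 3.6986^(1/0.73) ≈ 5.9998
y* = (k*)^α = 5.9998^0.27 ≈ 1.6222
c* = (1 − s)·y* = (1 − 0.27) × 1.6222 ≈ 1.1842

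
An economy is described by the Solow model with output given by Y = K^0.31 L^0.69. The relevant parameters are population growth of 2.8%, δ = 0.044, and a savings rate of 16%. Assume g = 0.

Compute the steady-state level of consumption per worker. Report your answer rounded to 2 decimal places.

c* = 1.20

At the steady state, Δk = 0, so s·k^α = (n + δ)·k.
Dividing both sides by k: k^(1−α) = s / (n + δ).
k^0.69 = 0.16 / (0.028 + 0.044) = 0.16 / 0.072 = 2.2222
k* = 2.2222^(1/0.69) ≈ 3.1812
y* = (k*)^α = 3.1812^0.31 ≈ 1.4315
c* = (1 − s)·y* = (1 − 0.16) × 1.4315 ≈ 1.2025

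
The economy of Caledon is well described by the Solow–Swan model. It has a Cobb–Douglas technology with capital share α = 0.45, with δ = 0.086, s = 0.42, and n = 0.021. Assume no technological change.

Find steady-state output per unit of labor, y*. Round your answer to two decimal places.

y* = 3.06

In steady state, investment equals break-even investment: s·k^α = (n + δ)·k.
Dividing both sides by k: k^(1−α) = s / (n + δ).
k^0.55 = 0.42 / (0.021 + 0.086) = 0.42 / 0.107 = 3.9252
k* = 3.9252^(1/0.55) ≈ 12.0157
y* = (k*)^α = 12.0157^0.45 ≈ 3.0612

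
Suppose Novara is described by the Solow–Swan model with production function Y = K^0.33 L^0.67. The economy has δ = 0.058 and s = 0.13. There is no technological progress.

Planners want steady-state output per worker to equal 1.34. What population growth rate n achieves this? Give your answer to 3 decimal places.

n ≈ 0.014

In steady state, investment equals break-even investment: s·k^α = (n + δ)·k.
Since y* = [s/(n + δ)]^(α/(1−α)), we have s/(n + δ) = (y*)^((1−α)/α) = 1.34^2.0303 = 1.8116.
Therefore n + δ = s / 1.8116 = 0.13 / 1.8116 = 0.0718, so n = 0.0718 − 0.058 = 0.0138.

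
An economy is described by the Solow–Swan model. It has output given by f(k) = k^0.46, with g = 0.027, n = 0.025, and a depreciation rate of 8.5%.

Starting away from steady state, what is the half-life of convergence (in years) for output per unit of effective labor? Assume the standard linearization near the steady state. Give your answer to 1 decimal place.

half-life ≈ 9.4 years

Near the steady state the convergence rate is λ = (1 − α)(n + g + δ).
λ = (1 − 0.46) × 0.137 = 0.54 × 0.137 = 0.07398
Half-life = ln 2 / λ = 0.6931 / 0.07398 ≈ 9.37 years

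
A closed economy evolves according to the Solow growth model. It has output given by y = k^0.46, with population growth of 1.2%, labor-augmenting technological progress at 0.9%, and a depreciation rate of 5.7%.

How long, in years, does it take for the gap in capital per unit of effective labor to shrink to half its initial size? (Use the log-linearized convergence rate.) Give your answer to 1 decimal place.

Near the steady state the convergence rate is λ = (1 − α)(n + g + δ).
λ = (1 − 0.46) × 0.078 = 0.54 × 0.078 = 0.04212
Half-life = ln 2 / λ = 0.6931 / 0.04212 ≈ 16.46 years

t_½ ≈ 16.5 years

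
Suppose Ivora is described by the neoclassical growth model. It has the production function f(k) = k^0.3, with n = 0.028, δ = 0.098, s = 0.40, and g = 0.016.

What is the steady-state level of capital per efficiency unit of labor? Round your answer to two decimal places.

k* ≈ 4.39

At the steady state, Δk = 0, so s·k^α = (n + g + δ)·k.
Rearranging, k^(1−α) = s / (n + g + δ).
k^0.7 = 0.40 / (0.028 + 0.016 + 0.098) = 0.40 / 0.142 = 2.8169
k* = 2.8169^(1/0.7) ≈ 4.3907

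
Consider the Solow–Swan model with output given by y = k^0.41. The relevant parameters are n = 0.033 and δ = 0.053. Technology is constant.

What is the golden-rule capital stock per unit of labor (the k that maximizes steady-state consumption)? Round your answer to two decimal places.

k_gold ≈ 14.11

The golden rule sets f'(k) = n + δ, i.e. α·k^(α−1) = n + δ.
So k^(1−α) = α / (n + δ) = 0.41 / 0.086 = 4.7674.
k_gold = 4.7674^(1/0.59) ≈ 14.1133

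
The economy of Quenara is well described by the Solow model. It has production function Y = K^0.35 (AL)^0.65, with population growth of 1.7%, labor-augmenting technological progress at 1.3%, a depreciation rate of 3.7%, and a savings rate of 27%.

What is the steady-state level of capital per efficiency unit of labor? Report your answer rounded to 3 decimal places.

At the steady state, Δk = 0, so s·k^α = (n + g + δ)·k.
Rearranging, k^(1−α) = s / (n + g + δ).
k^0.65 = 0.27 / (0.017 + 0.013 + 0.037) = 0.27 / 0.067 = 4.0299
k* = 4.0299^(1/0.65) ≈ 8.5354

k* ≈ 8.535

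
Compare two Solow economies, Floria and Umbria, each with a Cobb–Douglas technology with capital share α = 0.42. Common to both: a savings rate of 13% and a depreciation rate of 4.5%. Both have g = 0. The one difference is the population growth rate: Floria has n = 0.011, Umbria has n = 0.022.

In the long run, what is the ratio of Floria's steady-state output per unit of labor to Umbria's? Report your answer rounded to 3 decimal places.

Steady-state y* = [s/(n + δ)]^(α/(1−α)), so the ratio is [ (s_F/(n + δ)_F) / (s_U/(n + δ)_U) ]^0.7241.
s_F/(n + δ)_F = 0.13/0.056 = 2.3214; s_U/(n + δ)_U = 0.13/0.067 = 1.9403.
Ratio = (2.3214/1.9403)^0.7241 = 1.1964^0.7241 ≈ 1.1387

y*_F / y*_U ≈ 1.139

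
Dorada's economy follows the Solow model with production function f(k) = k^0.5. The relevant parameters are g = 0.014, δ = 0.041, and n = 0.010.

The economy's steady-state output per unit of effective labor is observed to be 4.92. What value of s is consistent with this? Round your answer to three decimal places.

In steady state, investment equals break-even investment: s·k^α = (n + g + δ)·k.
Since y* = [s/(n + g + δ)]^(α/(1−α)), we have s/(n + g + δ) = (y*)^((1−α)/α) = 4.92^1 = 4.9200.
Therefore s = 4.9200 × (n + g + δ) = 4.9200 × 0.065 = 0.3198.

s ≈ 0.320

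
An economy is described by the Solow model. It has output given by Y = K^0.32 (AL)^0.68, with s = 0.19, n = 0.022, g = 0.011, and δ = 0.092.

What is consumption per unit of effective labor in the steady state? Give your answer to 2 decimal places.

c* ≈ 0.99

In steady state, investment equals break-even investment: s·k^α = (n + g + δ)·k.
Dividing both sides by k: k^(1−α) = s / (n + g + δ).
k^0.68 = 0.19 / (0.022 + 0.011 + 0.092) = 0.19 / 0.125 = 1.5200
k* = 1.5200^(1/0.68) ≈ 1.8510
y* = (k*)^α = 1.8510^0.32 ≈ 1.2178
c* = (1 − s)·y* = (1 − 0.19) × 1.2178 ≈ 0.9864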